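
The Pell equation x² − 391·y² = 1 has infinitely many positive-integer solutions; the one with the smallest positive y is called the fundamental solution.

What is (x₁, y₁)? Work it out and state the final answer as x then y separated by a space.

7338680 371133

d=391: √d = [19; 1,3,2,2,1,…,3,1,38] (ℓ=16, even), read p_15/q_15
a_0=19:  p_0=19·1+0=19,  q_0=19·0+1=1
…
a_5=1:  p_5=1·435+178=613,  q_5=1·22+9=31
…
a_9=2:  p_9=2·52519+2709=107747,  q_9=2·2656+137=5449
…
a_11=1:  p_11=1·160266+107747=268013,  q_11=1·8105+5449=13554
a_12=2:  p_12=2·268013+160266=696292,  q_12=2·13554+8105=35213
…
a_14=3:  p_14=3·1660597+696292=5678083,  q_14=3·83980+35213=287153
a_15=1:  p_15=1·5678083+1660597=7338680,  q_15=1·287153+83980=371133
→ (7338680, 371133).  Check: 7338680²=53856224142400, 391·371133²=53856224142399, difference 1.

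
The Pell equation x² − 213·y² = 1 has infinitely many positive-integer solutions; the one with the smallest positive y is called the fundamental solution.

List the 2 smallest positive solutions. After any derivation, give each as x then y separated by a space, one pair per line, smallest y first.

[14; 1,1,2,6,1,8,1,6,2,1,1,28] for √213; ℓ=12 ⇒ convergent index 11
a_0=14:  p_0=14·1+0=14,  q_0=14·0+1=1
…
a_2=1:  p_2=1·15+14=29,  q_2=1·1+1=2
a_3=2:  p_3=2·29+15=73,  q_3=2·2+1=5
…
a_5=1:  p_5=1·467+73=540,  q_5=1·32+5=37
a_6=8:  p_6=8·540+467=4787,  q_6=8·37+32=328
…
a_9=2:  p_9=2·36749+5327=78825,  q_9=2·2518+365=5401
a_10=1:  p_10=1·78825+36749=115574,  q_10=1·5401+2518=7919
a_11=1:  p_11=1·115574+78825=194399,  q_11=1·7919+5401=13320
(x₁, y₁) = (194399, 13320);  194399² − 213·13320² = 1 ✓
n=2: (194399,13320)∘(194399,13320) = (194399·194399+213·13320·13320, 194399·13320+13320·194399) = (75581942401,5178789360)

194399 13320
75581942401 5178789360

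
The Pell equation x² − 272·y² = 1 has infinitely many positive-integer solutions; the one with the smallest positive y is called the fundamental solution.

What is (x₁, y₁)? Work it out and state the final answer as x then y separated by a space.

33 2

√272 → a₀=16, period (2,32); ℓ=2 even so k=1
k=0  a_k=16  p_k/q_k = 16/1
k=1  a_k=2  p_k/q_k = 33/2
→ (33, 2).  Check: 33²=1089, 272·2²=1088, difference 1.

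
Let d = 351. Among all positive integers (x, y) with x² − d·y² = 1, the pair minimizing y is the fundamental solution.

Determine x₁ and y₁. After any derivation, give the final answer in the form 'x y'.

√351 → a₀=18, period (1,2,1,3,2,2,2,3,1,2,1,36); ℓ=12 even so k=11
k=0  a_k=18  p_k/q_k = 18/1
…
k=4  a_k=3  p_k/q_k = 281/15
…
k=7  a_k=2  p_k/q_k = 3747/200
k=8  a_k=3  p_k/q_k = 12796/683
…
k=10  a_k=2  p_k/q_k = 45882/2449
k=11  a_k=1  p_k/q_k = 62425/3332
(x₁, y₁) = (62425, 3332);  62425² − 351·3332² = 1 ✓

62425 3332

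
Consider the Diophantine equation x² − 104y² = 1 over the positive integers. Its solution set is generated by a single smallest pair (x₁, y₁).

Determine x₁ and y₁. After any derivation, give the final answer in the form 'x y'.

√104 → a₀=10, period (5,20); ℓ=2 even so k=1
i=0: a=10 ⇒ p=10, q=1
i=1: a=5 ⇒ p=51, q=5
(x₁, y₁) = (51, 5);  51² − 104·5² = 1 ✓

51 5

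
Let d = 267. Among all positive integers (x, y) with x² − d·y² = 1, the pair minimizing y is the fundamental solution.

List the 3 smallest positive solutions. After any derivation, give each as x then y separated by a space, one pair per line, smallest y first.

[16; 2,1,15,1,2,32] for √267; ℓ=6 ⇒ convergent index 5
a_0=16:  p_0=16·1+0=16,  q_0=16·0+1=1
a_1=2:  p_1=2·16+1=33,  q_1=2·1+0=2
a_2=1:  p_2=1·33+16=49,  q_2=1·2+1=3
…
a_4=1:  p_4=1·768+49=817,  q_4=1·47+3=50
a_5=2:  p_5=2·817+768=2402,  q_5=2·50+47=147
fundamental: x₁=2402, y₁=147  (since 5769604 − 267·21609 = 1)
k=2:  x_2 = 2402·2402+267·147·147 = 11539207,  y_2 = 2402·147+147·2402 = 706188
k=3:  x_3 = 2402·11539207+267·147·706188 = 55434348026,  y_3 = 2402·706188+147·11539207 = 3392527005

2402 147
11539207 706188
55434348026 3392527005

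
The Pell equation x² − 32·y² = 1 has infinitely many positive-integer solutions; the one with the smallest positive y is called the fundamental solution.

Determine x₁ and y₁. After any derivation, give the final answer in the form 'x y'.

17 3

d=32: √d = [5; 1,1,1,10] (ℓ=4, even), read p_3/q_3
i=0: a=5 ⇒ p=5, q=1
i=1: a=1 ⇒ p=6, q=1
i=2: a=1 ⇒ p=11, q=2
i=3: a=1 ⇒ p=17, q=3
fundamental: x₁=17, y₁=3  (since 289 − 32·9 = 1)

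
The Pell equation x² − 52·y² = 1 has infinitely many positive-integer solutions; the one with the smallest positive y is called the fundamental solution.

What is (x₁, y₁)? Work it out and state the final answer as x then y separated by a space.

649 90

√52 = [7; 4,1,2,1,4,14, …], period ℓ=6 (even) → k=5
step 0: (7, 1)  from 7·(1,0) + (0,1)
step 1: (29, 4)  from 4·(7,1) + (1,0)
step 2: (36, 5)  from 1·(29,4) + (7,1)
step 3: (101, 14)  from 2·(36,5) + (29,4)
step 4: (137, 19)  from 1·(101,14) + (36,5)
step 5: (649, 90)  from 4·(137,19) + (101,14)
→ (649, 90).  Check: 649²=421201, 52·90²=421200, difference 1.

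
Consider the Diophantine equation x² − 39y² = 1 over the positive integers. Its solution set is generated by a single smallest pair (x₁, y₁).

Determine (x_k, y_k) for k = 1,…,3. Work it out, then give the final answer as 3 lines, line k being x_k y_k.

d=39: √d = [6; 4,12] (ℓ=2, even), read p_1/q_1
step 0: (6, 1)  from 6·(1,0) + (0,1)
step 1: (25, 4)  from 4·(6,1) + (1,0)
→ (25, 4).  Check: 25²=625, 39·4²=624, difference 1.
k=2:  x_2 = 25·25+39·4·4 = 1249,  y_2 = 25·4+4·25 = 200
k=3:  x_3 = 25·1249+39·4·200 = 62425,  y_3 = 25·200+4·1249 = 9996

25 4
1249 200
62425 9996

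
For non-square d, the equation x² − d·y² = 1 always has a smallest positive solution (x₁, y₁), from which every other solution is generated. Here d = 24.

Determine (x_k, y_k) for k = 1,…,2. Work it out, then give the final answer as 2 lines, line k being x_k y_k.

5 1
49 10

√24 = [4; 1,8, …], period ℓ=2 (even) → k=1
k=0  a_k=4  p_k/q_k = 4/1
k=1  a_k=1  p_k/q_k = 5/1
fundamental: x₁=5, y₁=1  (since 25 − 24·1 = 1)
k=2:  x_2 = 5·5+24·1·1 = 49,  y_2 = 5·1+1·5 = 10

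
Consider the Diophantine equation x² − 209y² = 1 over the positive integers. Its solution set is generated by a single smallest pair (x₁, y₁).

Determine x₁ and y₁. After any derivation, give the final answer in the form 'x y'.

[14; 2,5,3,2,3,5,2,28] for √209; ℓ=8 ⇒ convergent index 7
a_0=14:  p_0=14·1+0=14,  q_0=14·0+1=1
a_1=2:  p_1=2·14+1=29,  q_1=2·1+0=2
a_2=5:  p_2=5·29+14=159,  q_2=5·2+1=11
…
a_4=2:  p_4=2·506+159=1171,  q_4=2·35+11=81
a_5=3:  p_5=3·1171+506=4019,  q_5=3·81+35=278
a_6=5:  p_6=5·4019+1171=21266,  q_6=5·278+81=1471
a_7=2:  p_7=2·21266+4019=46551,  q_7=2·1471+278=3220
(x₁, y₁) = (46551, 3220);  46551² − 209·3220² = 1 ✓

46551 3220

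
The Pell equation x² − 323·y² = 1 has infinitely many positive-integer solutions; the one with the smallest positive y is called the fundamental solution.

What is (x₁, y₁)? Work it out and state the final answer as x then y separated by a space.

18 1

√323 = [17; 1,34, …], period ℓ=2 (even) → k=1
step 0: (17, 1)  from 17·(1,0) + (0,1)
step 1: (18, 1)  from 1·(17,1) + (1,0)
fundamental: x₁=18, y₁=1  (since 324 − 323·1 = 1)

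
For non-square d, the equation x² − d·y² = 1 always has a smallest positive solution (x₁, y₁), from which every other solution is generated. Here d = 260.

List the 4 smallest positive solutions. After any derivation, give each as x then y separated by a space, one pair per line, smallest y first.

129 8
33281 2064
8586369 532504
2215249921 137383968

√260 → a₀=16, period (8,32); ℓ=2 even so k=1
step 0: (16, 1)  from 16·(1,0) + (0,1)
step 1: (129, 8)  from 8·(16,1) + (1,0)
(x₁, y₁) = (129, 8);  129² − 260·8² = 1 ✓
k=2:  x_2 = 129·129+260·8·8 = 33281,  y_2 = 129·8+8·129 = 2064
k=3:  x_3 = 129·33281+260·8·2064 = 8586369,  y_3 = 129·2064+8·33281 = 532504
k=4:  x_4 = 129·8586369+260·8·532504 = 2215249921,  y_4 = 129·532504+8·8586369 = 137383968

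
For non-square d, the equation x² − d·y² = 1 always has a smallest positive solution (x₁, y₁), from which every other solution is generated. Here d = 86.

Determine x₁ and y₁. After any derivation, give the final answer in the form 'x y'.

10405 1122

√86 → a₀=9, period (3,1,1,1,8,1,1,1,3,18); ℓ=10 even so k=9
a_0=9:  p_0=9·1+0=9,  q_0=9·0+1=1
…
a_4=1:  p_4=1·65+37=102,  q_4=1·7+4=11
…
a_7=1:  p_7=1·983+881=1864,  q_7=1·106+95=201
a_8=1:  p_8=1·1864+983=2847,  q_8=1·201+106=307
a_9=3:  p_9=3·2847+1864=10405,  q_9=3·307+201=1122
→ (10405, 1122).  Check: 10405²=108264025, 86·1122²=108264024, difference 1.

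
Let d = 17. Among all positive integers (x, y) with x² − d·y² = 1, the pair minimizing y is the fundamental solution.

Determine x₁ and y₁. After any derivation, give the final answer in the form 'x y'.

33 8

d=17: √d = [4; 8] (ℓ=1, odd), read p_1/q_1
i=0: a=4 ⇒ p=4, q=1
i=1: a=8 ⇒ p=33, q=8
(x₁, y₁) = (33, 8);  33² − 17·8² = 1 ✓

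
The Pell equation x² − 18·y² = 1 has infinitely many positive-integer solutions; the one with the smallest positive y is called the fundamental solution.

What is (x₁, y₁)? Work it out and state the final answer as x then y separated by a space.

√18 → a₀=4, period (4,8); ℓ=2 even so k=1
k=0  a_k=4  p_k/q_k = 4/1
k=1  a_k=4  p_k/q_k = 17/4
→ (17, 4).  Check: 17²=289, 18·4²=288, difference 1.

17 4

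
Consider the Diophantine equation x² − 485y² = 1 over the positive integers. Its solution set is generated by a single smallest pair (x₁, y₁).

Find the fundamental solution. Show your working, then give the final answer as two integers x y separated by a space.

969 44

√485 → a₀=22, period (44); ℓ=1 odd so k=1
i=0: a=22 ⇒ p=22, q=1
i=1: a=44 ⇒ p=969, q=44
→ (969, 44).  Check: 969²=938961, 485·44²=938960, difference 1.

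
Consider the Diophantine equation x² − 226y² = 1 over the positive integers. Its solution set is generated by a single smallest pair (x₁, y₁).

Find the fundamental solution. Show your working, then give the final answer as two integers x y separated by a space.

451 30

[15; 30] for √226; ℓ=1 ⇒ convergent index 1
i=0: a=15 ⇒ p=15, q=1
i=1: a=30 ⇒ p=451, q=30
(x₁, y₁) = (451, 30);  451² − 226·30² = 1 ✓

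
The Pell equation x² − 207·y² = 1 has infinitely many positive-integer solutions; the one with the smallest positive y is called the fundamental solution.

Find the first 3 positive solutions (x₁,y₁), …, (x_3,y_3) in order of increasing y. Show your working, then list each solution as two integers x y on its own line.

1151 80
2649601 184160
6099380351 423936240

[14; 2,1,1,2,1,1,2,28] for √207; ℓ=8 ⇒ convergent index 7
k=0  a_k=14  p_k/q_k = 14/1
…
k=2  a_k=1  p_k/q_k = 43/3
k=3  a_k=1  p_k/q_k = 72/5
…
k=5  a_k=1  p_k/q_k = 259/18
k=6  a_k=1  p_k/q_k = 446/31
k=7  a_k=2  p_k/q_k = 1151/80
→ (1151, 80).  Check: 1151²=1324801, 207·80²=1324800, difference 1.
(1151+80√207)^2 = 2649601 + 184160√207
(1151+80√207)^3 = 6099380351 + 423936240√207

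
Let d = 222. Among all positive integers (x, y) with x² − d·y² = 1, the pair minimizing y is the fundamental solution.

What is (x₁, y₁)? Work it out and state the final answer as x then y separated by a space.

√222 → a₀=14, period (1,8,1,28); ℓ=4 even so k=3
k=0  a_k=14  p_k/q_k = 14/1
…
k=2  a_k=8  p_k/q_k = 134/9
k=3  a_k=1  p_k/q_k = 149/10
→ (149, 10).  Check: 149²=22201, 222·10²=22200, difference 1.

149 10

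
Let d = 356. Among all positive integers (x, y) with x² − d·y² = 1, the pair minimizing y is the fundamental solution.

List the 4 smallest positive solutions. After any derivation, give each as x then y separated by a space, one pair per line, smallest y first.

500001 26500
500002000001 26500053000
500003000004500001 26500106000079500
500004000010000008000001 26500159000265000106000

√356 → a₀=18, period (1,6,1,1,2,…,6,1,36); ℓ=14 even so k=13
i=0: a=18 ⇒ p=18, q=1
i=1: a=1 ⇒ p=19, q=1
i=2: a=6 ⇒ p=132, q=7
…
i=4: a=1 ⇒ p=283, q=15
i=5: a=2 ⇒ p=717, q=38
i=6: a=1 ⇒ p=1000, q=53
i=7: a=8 ⇒ p=8717, q=462
i=8: a=1 ⇒ p=9717, q=515
…
i=10: a=1 ⇒ p=37868, q=2007
…
i=12: a=6 ⇒ p=433982, q=23001
i=13: a=1 ⇒ p=500001, q=26500
(x₁, y₁) = (500001, 26500);  500001² − 356·26500² = 1 ✓
k=2:  x_2 = 500001·500001+356·26500·26500 = 500002000001,  y_2 = 500001·26500+26500·500001 = 26500053000
k=3:  x_3 = 500001·500002000001+356·26500·26500053000 = 500003000004500001,  y_3 = 500001·26500053000+26500·500002000001 = 26500106000079500
k=4:  x_4 = 500001·500003000004500001+356·26500·26500106000079500 = 500004000010000008000001,  y_4 = 500001·26500106000079500+26500·500003000004500001 = 26500159000265000106000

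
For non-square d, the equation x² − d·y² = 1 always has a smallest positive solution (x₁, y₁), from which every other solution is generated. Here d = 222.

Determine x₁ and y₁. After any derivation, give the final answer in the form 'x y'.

d=222: √d = [14; 1,8,1,28] (ℓ=4, even), read p_3/q_3
step 0: (14, 1)  from 14·(1,0) + (0,1)
…
step 2: (134, 9)  from 8·(15,1) + (14,1)
step 3: (149, 10)  from 1·(134,9) + (15,1)
→ (149, 10).  Check: 149²=22201, 222·10²=22200, difference 1.

149 10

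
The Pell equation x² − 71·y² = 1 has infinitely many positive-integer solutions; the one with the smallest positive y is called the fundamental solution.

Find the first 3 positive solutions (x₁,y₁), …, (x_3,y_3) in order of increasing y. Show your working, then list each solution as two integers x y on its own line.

3480 413
24220799 2874480
168576757560 20006380387

√71 → a₀=8, period (2,2,1,7,1,2,2,16); ℓ=8 even so k=7
step 0: (8, 1)  from 8·(1,0) + (0,1)
…
step 2: (42, 5)  from 2·(17,2) + (8,1)
step 3: (59, 7)  from 1·(42,5) + (17,2)
step 4: (455, 54)  from 7·(59,7) + (42,5)
step 5: (514, 61)  from 1·(455,54) + (59,7)
step 6: (1483, 176)  from 2·(514,61) + (455,54)
step 7: (3480, 413)  from 2·(1483,176) + (514,61)
→ (3480, 413).  Check: 3480²=12110400, 71·413²=12110399, difference 1.
(x_2, y_2) = (3480·3480 + 71·413·413, 3480·413 + 413·3480) = (24220799, 2874480)
(x_3, y_3) = (3480·24220799 + 71·413·2874480, 3480·2874480 + 413·24220799) = (168576757560, 20006380387)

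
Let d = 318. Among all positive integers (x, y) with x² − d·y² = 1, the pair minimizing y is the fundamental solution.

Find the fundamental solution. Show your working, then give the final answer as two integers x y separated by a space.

107 6

√318 = [17; 1,4,1,34, …], period ℓ=4 (even) → k=3
step 0: (17, 1)  from 17·(1,0) + (0,1)
step 1: (18, 1)  from 1·(17,1) + (1,0)
step 2: (89, 5)  from 4·(18,1) + (17,1)
step 3: (107, 6)  from 1·(89,5) + (18,1)
→ (107, 6).  Check: 107²=11449, 318·6²=11448, difference 1.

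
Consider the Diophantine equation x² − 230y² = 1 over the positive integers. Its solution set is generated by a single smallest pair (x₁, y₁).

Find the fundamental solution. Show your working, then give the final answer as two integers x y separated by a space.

91 6

√230 → a₀=15, period (6,30); ℓ=2 even so k=1
k=0  a_k=15  p_k/q_k = 15/1
k=1  a_k=6  p_k/q_k = 91/6
fundamental: x₁=91, y₁=6  (since 8281 − 230·36 = 1)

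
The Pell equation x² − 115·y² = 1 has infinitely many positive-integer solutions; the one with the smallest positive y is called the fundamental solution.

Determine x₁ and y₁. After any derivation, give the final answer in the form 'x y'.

1126 105

d=115: √d = [10; 1,2,1,1,1,1,1,2,1,20] (ℓ=10, even), read p_9/q_9
a_0=10:  p_0=10·1+0=10,  q_0=10·0+1=1
a_1=1:  p_1=1·10+1=11,  q_1=1·1+0=1
…
a_4=1:  p_4=1·43+32=75,  q_4=1·4+3=7
a_5=1:  p_5=1·75+43=118,  q_5=1·7+4=11
a_6=1:  p_6=1·118+75=193,  q_6=1·11+7=18
…
a_8=2:  p_8=2·311+193=815,  q_8=2·29+18=76
a_9=1:  p_9=1·815+311=1126,  q_9=1·76+29=105
→ (1126, 105).  Check: 1126²=1267876, 115·105²=1267875, difference 1.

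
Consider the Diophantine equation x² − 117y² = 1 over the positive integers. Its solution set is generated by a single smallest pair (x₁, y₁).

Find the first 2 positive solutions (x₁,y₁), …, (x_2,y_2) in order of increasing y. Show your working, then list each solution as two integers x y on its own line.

649 60
842401 77880

d=117: √d = [10; 1,4,2,4,1,20] (ℓ=6, even), read p_5/q_5
a_0=10:  p_0=10·1+0=10,  q_0=10·0+1=1
…
a_2=4:  p_2=4·11+10=54,  q_2=4·1+1=5
a_3=2:  p_3=2·54+11=119,  q_3=2·5+1=11
a_4=4:  p_4=4·119+54=530,  q_4=4·11+5=49
a_5=1:  p_5=1·530+119=649,  q_5=1·49+11=60
→ (649, 60).  Check: 649²=421201, 117·60²=421200, difference 1.
k=2:  x_2 = 649·649+117·60·60 = 842401,  y_2 = 649·60+60·649 = 77880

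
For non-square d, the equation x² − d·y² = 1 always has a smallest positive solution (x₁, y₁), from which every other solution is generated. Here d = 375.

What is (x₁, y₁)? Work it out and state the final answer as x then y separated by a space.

√375 = [19; 2,1,2,1,5,1,2,1,2,38, …], period ℓ=10 (even) → k=9
a_0=19:  p_0=19·1+0=19,  q_0=19·0+1=1
a_1=2:  p_1=2·19+1=39,  q_1=2·1+0=2
a_2=1:  p_2=1·39+19=58,  q_2=1·2+1=3
…
a_8=1:  p_8=1·4086+1433=5519,  q_8=1·211+74=285
a_9=2:  p_9=2·5519+4086=15124,  q_9=2·285+211=781
(x₁, y₁) = (15124, 781);  15124² − 375·781² = 1 ✓

15124 781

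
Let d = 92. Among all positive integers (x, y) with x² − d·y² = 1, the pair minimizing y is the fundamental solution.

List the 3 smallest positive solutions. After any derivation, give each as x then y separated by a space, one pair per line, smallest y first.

1151 120
2649601 276240
6099380351 635904360

√92 → a₀=9, period (1,1,2,4,2,1,1,18); ℓ=8 even so k=7
i=0: a=9 ⇒ p=9, q=1
…
i=6: a=1 ⇒ p=681, q=71
i=7: a=1 ⇒ p=1151, q=120
(x₁, y₁) = (1151, 120);  1151² − 92·120² = 1 ✓
n=2: (1151,120)∘(1151,120) = (1151·1151+92·120·120, 1151·120+120·1151) = (2649601,276240)
n=3: (2649601,276240)∘(1151,120) = (1151·2649601+92·120·276240, 1151·276240+120·2649601) = (6099380351,635904360)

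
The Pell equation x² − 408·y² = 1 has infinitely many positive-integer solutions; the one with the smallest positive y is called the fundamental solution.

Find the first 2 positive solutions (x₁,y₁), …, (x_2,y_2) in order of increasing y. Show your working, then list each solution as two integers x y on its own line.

√408 → a₀=20, period (5,40); ℓ=2 even so k=1
i=0: a=20 ⇒ p=20, q=1
i=1: a=5 ⇒ p=101, q=5
fundamental: x₁=101, y₁=5  (since 10201 − 408·25 = 1)
(x_2, y_2) = (101·101 + 408·5·5, 101·5 + 5·101) = (20401, 1010)

101 5
20401 1010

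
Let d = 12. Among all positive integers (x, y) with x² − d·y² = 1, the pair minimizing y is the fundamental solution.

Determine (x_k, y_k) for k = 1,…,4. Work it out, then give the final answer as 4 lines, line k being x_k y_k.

d=12: √d = [3; 2,6] (ℓ=2, even), read p_1/q_1
a_0=3:  p_0=3·1+0=3,  q_0=3·0+1=1
a_1=2:  p_1=2·3+1=7,  q_1=2·1+0=2
fundamental: x₁=7, y₁=2  (since 49 − 12·4 = 1)
(7+2√12)^2 = 97 + 28√12
(7+2√12)^3 = 1351 + 390√12
(7+2√12)^4 = 18817 + 5432√12

7 2
97 28
1351 390
18817 5432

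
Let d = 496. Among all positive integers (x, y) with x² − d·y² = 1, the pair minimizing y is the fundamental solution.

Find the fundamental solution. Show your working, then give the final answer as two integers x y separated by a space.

4620799 207480

√496 = [22; 3,1,2,4,1,…,1,3,44, …], period ℓ=16 (even) → k=15
a_0=22:  p_0=22·1+0=22,  q_0=22·0+1=1
a_1=3:  p_1=3·22+1=67,  q_1=3·1+0=3
…
a_4=4:  p_4=4·245+89=1069,  q_4=4·11+4=48
a_5=1:  p_5=1·1069+245=1314,  q_5=1·48+11=59
a_6=1:  p_6=1·1314+1069=2383,  q_6=1·59+48=107
a_7=2:  p_7=2·2383+1314=6080,  q_7=2·107+59=273
a_8=2:  p_8=2·6080+2383=14543,  q_8=2·273+107=653
a_9=2:  p_9=2·14543+6080=35166,  q_9=2·653+273=1579
…
a_11=1:  p_11=1·49709+35166=84875,  q_11=1·2232+1579=3811
a_12=4:  p_12=4·84875+49709=389209,  q_12=4·3811+2232=17476
a_13=2:  p_13=2·389209+84875=863293,  q_13=2·17476+3811=38763
a_14=1:  p_14=1·863293+389209=1252502,  q_14=1·38763+17476=56239
a_15=3:  p_15=3·1252502+863293=4620799,  q_15=3·56239+38763=207480
fundamental: x₁=4620799, y₁=207480  (since 21351783398401 − 496·43047950400 = 1)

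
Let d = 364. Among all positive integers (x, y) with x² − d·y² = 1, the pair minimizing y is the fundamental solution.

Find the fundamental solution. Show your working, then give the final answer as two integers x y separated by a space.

[19; 12,1,2,3,1,8,1,3,2,1,12,38] for √364; ℓ=12 ⇒ convergent index 11
i=0: a=19 ⇒ p=19, q=1
i=1: a=12 ⇒ p=229, q=12
i=2: a=1 ⇒ p=248, q=13
i=3: a=2 ⇒ p=725, q=38
i=4: a=3 ⇒ p=2423, q=127
i=5: a=1 ⇒ p=3148, q=165
…
i=7: a=1 ⇒ p=30755, q=1612
i=8: a=3 ⇒ p=119872, q=6283
…
i=10: a=1 ⇒ p=390371, q=20461
i=11: a=12 ⇒ p=4954951, q=259710
(x₁, y₁) = (4954951, 259710);  4954951² − 364·259710² = 1 ✓

4954951 259710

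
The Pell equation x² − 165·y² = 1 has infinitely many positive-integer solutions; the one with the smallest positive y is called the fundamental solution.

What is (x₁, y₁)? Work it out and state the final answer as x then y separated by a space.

1079 84

√165 = [12; 1,5,2,5,1,24, …], period ℓ=6 (even) → k=5
i=0: a=12 ⇒ p=12, q=1
…
i=3: a=2 ⇒ p=167, q=13
i=4: a=5 ⇒ p=912, q=71
i=5: a=1 ⇒ p=1079, q=84
fundamental: x₁=1079, y₁=84  (since 1164241 − 165·7056 = 1)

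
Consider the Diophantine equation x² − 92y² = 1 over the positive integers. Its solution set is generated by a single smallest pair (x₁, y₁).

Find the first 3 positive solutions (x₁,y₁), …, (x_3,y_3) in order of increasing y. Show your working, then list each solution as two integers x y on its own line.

[9; 1,1,2,4,2,1,1,18] for √92; ℓ=8 ⇒ convergent index 7
i=0: a=9 ⇒ p=9, q=1
i=1: a=1 ⇒ p=10, q=1
…
i=4: a=4 ⇒ p=211, q=22
…
i=6: a=1 ⇒ p=681, q=71
i=7: a=1 ⇒ p=1151, q=120
→ (1151, 120).  Check: 1151²=1324801, 92·120²=1324800, difference 1.
n=2: (1151,120)∘(1151,120) = (1151·1151+92·120·120, 1151·120+120·1151) = (2649601,276240)
n=3: (2649601,276240)∘(1151,120) = (1151·2649601+92·120·276240, 1151·276240+120·2649601) = (6099380351,635904360)

1151 120
2649601 276240
6099380351 635904360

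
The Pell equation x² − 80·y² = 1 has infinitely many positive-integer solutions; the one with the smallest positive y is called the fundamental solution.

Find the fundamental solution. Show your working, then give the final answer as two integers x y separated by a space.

9 1

[8; 1,16] for √80; ℓ=2 ⇒ convergent index 1
i=0: a=8 ⇒ p=8, q=1
i=1: a=1 ⇒ p=9, q=1
fundamental: x₁=9, y₁=1  (since 81 − 80·1 = 1)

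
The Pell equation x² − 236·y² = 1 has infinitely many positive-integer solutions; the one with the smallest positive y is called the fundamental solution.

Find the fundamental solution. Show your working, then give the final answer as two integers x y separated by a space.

561799 36570

d=236: √d = [15; 2,1,3,5,1,6,1,5,3,1,2,30] (ℓ=12, even), read p_11/q_11
step 0: (15, 1)  from 15·(1,0) + (0,1)
step 1: (31, 2)  from 2·(15,1) + (1,0)
step 2: (46, 3)  from 1·(31,2) + (15,1)
step 3: (169, 11)  from 3·(46,3) + (31,2)
step 4: (891, 58)  from 5·(169,11) + (46,3)
step 5: (1060, 69)  from 1·(891,58) + (169,11)
step 6: (7251, 472)  from 6·(1060,69) + (891,58)
…
step 8: (48806, 3177)  from 5·(8311,541) + (7251,472)
step 9: (154729, 10072)  from 3·(48806,3177) + (8311,541)
step 10: (203535, 13249)  from 1·(154729,10072) + (48806,3177)
step 11: (561799, 36570)  from 2·(203535,13249) + (154729,10072)
→ (561799, 36570).  Check: 561799²=315618116401, 236·36570²=315618116400, difference 1.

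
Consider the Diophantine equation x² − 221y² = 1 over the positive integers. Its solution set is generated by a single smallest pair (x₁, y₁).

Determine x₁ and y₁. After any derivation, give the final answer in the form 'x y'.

1665 112

√221 = [14; 1,6,2,6,1,28, …], period ℓ=6 (even) → k=5
step 0: (14, 1)  from 14·(1,0) + (0,1)
…
step 3: (223, 15)  from 2·(104,7) + (15,1)
step 4: (1442, 97)  from 6·(223,15) + (104,7)
step 5: (1665, 112)  from 1·(1442,97) + (223,15)
fundamental: x₁=1665, y₁=112  (since 2772225 − 221·12544 = 1)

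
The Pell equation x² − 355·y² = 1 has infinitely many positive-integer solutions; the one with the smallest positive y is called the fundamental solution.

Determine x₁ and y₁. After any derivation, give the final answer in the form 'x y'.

954809 50676

√355 → a₀=18, period (1,5,3,3,1,6,1,3,3,5,1,36); ℓ=12 even so k=11
k=0  a_k=18  p_k/q_k = 18/1
k=1  a_k=1  p_k/q_k = 19/1
…
k=3  a_k=3  p_k/q_k = 358/19
…
k=6  a_k=6  p_k/q_k = 10457/555
…
k=8  a_k=3  p_k/q_k = 46463/2466
…
k=10  a_k=5  p_k/q_k = 803418/42641
k=11  a_k=1  p_k/q_k = 954809/50676
(x₁, y₁) = (954809, 50676);  954809² − 355·50676² = 1 ✓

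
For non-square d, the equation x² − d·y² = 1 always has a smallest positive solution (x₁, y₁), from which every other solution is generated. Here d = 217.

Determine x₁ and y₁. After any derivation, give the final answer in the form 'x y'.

√217 → a₀=14, period (1,2,1,2,1,…,2,1,28); ℓ=16 even so k=15
i=0: a=14 ⇒ p=14, q=1
…
i=3: a=1 ⇒ p=59, q=4
i=4: a=2 ⇒ p=162, q=11
…
i=6: a=1 ⇒ p=383, q=26
i=7: a=9 ⇒ p=3668, q=249
i=8: a=4 ⇒ p=15055, q=1022
…
i=10: a=1 ⇒ p=154218, q=10469
i=11: a=1 ⇒ p=293381, q=19916
…
i=14: a=2 ⇒ p=2809702, q=190735
i=15: a=1 ⇒ p=3844063, q=260952
(x₁, y₁) = (3844063, 260952);  3844063² − 217·260952² = 1 ✓

3844063 260952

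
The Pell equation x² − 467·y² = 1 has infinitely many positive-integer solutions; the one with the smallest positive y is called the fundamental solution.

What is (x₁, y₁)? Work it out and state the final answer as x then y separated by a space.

√467 → a₀=21, period (1,1,1,1,3,…,1,1,42); ℓ=14 even so k=13
a_0=21:  p_0=21·1+0=21,  q_0=21·0+1=1
a_1=1:  p_1=1·21+1=22,  q_1=1·1+0=1
…
a_4=1:  p_4=1·65+43=108,  q_4=1·3+2=5
…
a_6=3:  p_6=3·389+108=1275,  q_6=3·18+5=59
…
a_10=1:  p_10=1·275465+82767=358232,  q_10=1·12747+3830=16577
a_11=1:  p_11=1·358232+275465=633697,  q_11=1·16577+12747=29324
a_12=1:  p_12=1·633697+358232=991929,  q_12=1·29324+16577=45901
a_13=1:  p_13=1·991929+633697=1625626,  q_13=1·45901+29324=75225
fundamental: x₁=1625626, y₁=75225  (since 2642659891876 − 467·5658800625 = 1)

1625626 75225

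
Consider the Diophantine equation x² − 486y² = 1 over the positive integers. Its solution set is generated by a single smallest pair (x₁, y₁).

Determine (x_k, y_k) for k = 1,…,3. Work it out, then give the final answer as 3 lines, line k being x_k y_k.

√486 → a₀=22, period (22,44); ℓ=2 even so k=1
i=0: a=22 ⇒ p=22, q=1
i=1: a=22 ⇒ p=485, q=22
fundamental: x₁=485, y₁=22  (since 235225 − 486·484 = 1)
k=2:  x_2 = 485·485+486·22·22 = 470449,  y_2 = 485·22+22·485 = 21340
k=3:  x_3 = 485·470449+486·22·21340 = 456335045,  y_3 = 485·21340+22·470449 = 20699778

485 22
470449 21340
456335045 20699778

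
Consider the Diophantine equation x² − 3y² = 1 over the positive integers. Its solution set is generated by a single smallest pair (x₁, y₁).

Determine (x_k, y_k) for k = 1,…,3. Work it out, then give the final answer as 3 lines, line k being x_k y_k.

2 1
7 4
26 15

[1; 1,2] for √3; ℓ=2 ⇒ convergent index 1
i=0: a=1 ⇒ p=1, q=1
i=1: a=1 ⇒ p=2, q=1
→ (2, 1).  Check: 2²=4, 3·1²=3, difference 1.
k=2:  x_2 = 2·2+3·1·1 = 7,  y_2 = 2·1+1·2 = 4
k=3:  x_3 = 2·7+3·1·4 = 26,  y_3 = 2·4+1·7 = 15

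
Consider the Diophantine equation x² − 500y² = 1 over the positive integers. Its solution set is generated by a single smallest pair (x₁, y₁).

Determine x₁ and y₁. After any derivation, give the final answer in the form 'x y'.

d=500: √d = [22; 2,1,3,2,1,…,1,2,44] (ℓ=14, even), read p_13/q_13
a_0=22:  p_0=22·1+0=22,  q_0=22·0+1=1
…
a_7=10:  p_7=10·1364+805=14445,  q_7=10·61+36=646
…
a_12=1:  p_12=1·259205+76317=335522,  q_12=1·11592+3413=15005
a_13=2:  p_13=2·335522+259205=930249,  q_13=2·15005+11592=41602
→ (930249, 41602).  Check: 930249²=865363202001, 500·41602²=865363202000, difference 1.

930249 41602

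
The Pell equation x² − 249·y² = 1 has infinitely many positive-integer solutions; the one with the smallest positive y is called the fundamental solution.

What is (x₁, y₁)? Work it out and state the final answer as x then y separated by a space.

[15; 1,3,1,1,5,…,3,1,30] for √249; ℓ=16 ⇒ convergent index 15
k=0  a_k=15  p_k/q_k = 15/1
k=1  a_k=1  p_k/q_k = 16/1
k=2  a_k=3  p_k/q_k = 63/4
k=3  a_k=1  p_k/q_k = 79/5
k=4  a_k=1  p_k/q_k = 142/9
…
k=7  a_k=3  p_k/q_k = 3582/227
…
k=10  a_k=1  p_k/q_k = 150586/9543
k=11  a_k=5  p_k/q_k = 866765/54929
k=12  a_k=1  p_k/q_k = 1017351/64472
k=13  a_k=1  p_k/q_k = 1884116/119401
k=14  a_k=3  p_k/q_k = 6669699/422675
k=15  a_k=1  p_k/q_k = 8553815/542076
→ (8553815, 542076).  Check: 8553815²=73167751054225, 249·542076²=73167751054224, difference 1.

8553815 542076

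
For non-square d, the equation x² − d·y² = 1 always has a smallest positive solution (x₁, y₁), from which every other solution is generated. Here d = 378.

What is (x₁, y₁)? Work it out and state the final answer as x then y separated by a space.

8749 450

[19; 2,3,1,4,1,3,2,38] for √378; ℓ=8 ⇒ convergent index 7
k=0  a_k=19  p_k/q_k = 19/1
k=1  a_k=2  p_k/q_k = 39/2
k=2  a_k=3  p_k/q_k = 136/7
k=3  a_k=1  p_k/q_k = 175/9
…
k=5  a_k=1  p_k/q_k = 1011/52
k=6  a_k=3  p_k/q_k = 3869/199
k=7  a_k=2  p_k/q_k = 8749/450
→ (8749, 450).  Check: 8749²=76545001, 378·450²=76545000, difference 1.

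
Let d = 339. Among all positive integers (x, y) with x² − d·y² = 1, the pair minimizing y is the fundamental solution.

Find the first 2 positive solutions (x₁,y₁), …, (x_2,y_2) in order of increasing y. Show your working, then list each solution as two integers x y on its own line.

√339 = [18; 2,2,2,1,17,1,2,2,2,36, …], period ℓ=10 (even) → k=9
a_0=18:  p_0=18·1+0=18,  q_0=18·0+1=1
a_1=2:  p_1=2·18+1=37,  q_1=2·1+0=2
a_2=2:  p_2=2·37+18=92,  q_2=2·2+1=5
…
a_8=2:  p_8=2·17252+5855=40359,  q_8=2·937+318=2192
a_9=2:  p_9=2·40359+17252=97970,  q_9=2·2192+937=5321
fundamental: x₁=97970, y₁=5321  (since 9598120900 − 339·28313041 = 1)
(97970+5321√339)^2 = 19196241799 + 1042596740√339

97970 5321
19196241799 1042596740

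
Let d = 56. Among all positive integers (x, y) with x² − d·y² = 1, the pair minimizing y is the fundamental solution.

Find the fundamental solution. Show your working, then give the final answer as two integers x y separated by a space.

√56 = [7; 2,14, …], period ℓ=2 (even) → k=1
i=0: a=7 ⇒ p=7, q=1
i=1: a=2 ⇒ p=15, q=2
→ (15, 2).  Check: 15²=225, 56·2²=224, difference 1.

15 2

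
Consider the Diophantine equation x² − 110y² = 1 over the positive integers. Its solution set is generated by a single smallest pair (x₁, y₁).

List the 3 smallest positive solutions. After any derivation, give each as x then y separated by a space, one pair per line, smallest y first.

21 2
881 84
36981 3526

d=110: √d = [10; 2,20] (ℓ=2, even), read p_1/q_1
k=0  a_k=10  p_k/q_k = 10/1
k=1  a_k=2  p_k/q_k = 21/2
fundamental: x₁=21, y₁=2  (since 441 − 110·4 = 1)
(21+2√110)^2 = 881 + 84√110
(21+2√110)^3 = 36981 + 3526√110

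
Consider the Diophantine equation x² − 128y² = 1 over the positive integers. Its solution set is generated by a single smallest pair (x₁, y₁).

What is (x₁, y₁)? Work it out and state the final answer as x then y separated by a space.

577 51

√128 = [11; 3,5,3,22, …], period ℓ=4 (even) → k=3
step 0: (11, 1)  from 11·(1,0) + (0,1)
step 1: (34, 3)  from 3·(11,1) + (1,0)
step 2: (181, 16)  from 5·(34,3) + (11,1)
step 3: (577, 51)  from 3·(181,16) + (34,3)
fundamental: x₁=577, y₁=51  (since 332929 − 128·2601 = 1)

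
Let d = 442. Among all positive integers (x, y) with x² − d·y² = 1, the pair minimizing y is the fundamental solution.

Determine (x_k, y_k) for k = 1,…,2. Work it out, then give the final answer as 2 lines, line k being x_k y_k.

883 42
1559377 74172

[21; 42] for √442; ℓ=1 ⇒ convergent index 1
k=0  a_k=21  p_k/q_k = 21/1
k=1  a_k=42  p_k/q_k = 883/42
fundamental: x₁=883, y₁=42  (since 779689 − 442·1764 = 1)
n=2: (883,42)∘(883,42) = (883·883+442·42·42, 883·42+42·883) = (1559377,74172)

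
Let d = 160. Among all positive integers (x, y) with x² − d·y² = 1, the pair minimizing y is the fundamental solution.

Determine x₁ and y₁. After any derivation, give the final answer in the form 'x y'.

721 57

√160 → a₀=12, period (1,1,1,5,1,1,1,24); ℓ=8 even so k=7
step 0: (12, 1)  from 12·(1,0) + (0,1)
step 1: (13, 1)  from 1·(12,1) + (1,0)
step 2: (25, 2)  from 1·(13,1) + (12,1)
step 3: (38, 3)  from 1·(25,2) + (13,1)
…
step 6: (468, 37)  from 1·(253,20) + (215,17)
step 7: (721, 57)  from 1·(468,37) + (253,20)
→ (721, 57).  Check: 721²=519841, 160·57²=519840, difference 1.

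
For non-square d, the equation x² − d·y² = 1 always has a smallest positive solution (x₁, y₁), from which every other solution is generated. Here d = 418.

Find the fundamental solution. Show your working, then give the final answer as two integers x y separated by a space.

[20; 2,4,20,4,2,40] for √418; ℓ=6 ⇒ convergent index 5
k=0  a_k=20  p_k/q_k = 20/1
…
k=2  a_k=4  p_k/q_k = 184/9
…
k=4  a_k=4  p_k/q_k = 15068/737
k=5  a_k=2  p_k/q_k = 33857/1656
→ (33857, 1656).  Check: 33857²=1146296449, 418·1656²=1146296448, difference 1.

33857 1656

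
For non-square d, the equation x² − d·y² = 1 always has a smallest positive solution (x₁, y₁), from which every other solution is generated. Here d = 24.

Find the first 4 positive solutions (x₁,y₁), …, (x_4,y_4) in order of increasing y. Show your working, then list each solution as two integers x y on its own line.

5 1
49 10
485 99
4801 980

d=24: √d = [4; 1,8] (ℓ=2, even), read p_1/q_1
i=0: a=4 ⇒ p=4, q=1
i=1: a=1 ⇒ p=5, q=1
→ (5, 1).  Check: 5²=25, 24·1²=24, difference 1.
(5+1√24)^2 = 49 + 10√24
(5+1√24)^3 = 485 + 99√24
(5+1√24)^4 = 4801 + 980√24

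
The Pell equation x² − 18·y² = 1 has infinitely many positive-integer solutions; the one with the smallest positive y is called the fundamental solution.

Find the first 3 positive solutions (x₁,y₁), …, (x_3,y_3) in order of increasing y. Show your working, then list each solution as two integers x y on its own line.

√18 = [4; 4,8, …], period ℓ=2 (even) → k=1
step 0: (4, 1)  from 4·(1,0) + (0,1)
step 1: (17, 4)  from 4·(4,1) + (1,0)
(x₁, y₁) = (17, 4);  17² − 18·4² = 1 ✓
(x_2, y_2) = (17·17 + 18·4·4, 17·4 + 4·17) = (577, 136)
(x_3, y_3) = (17·577 + 18·4·136, 17·136 + 4·577) = (19601, 4620)

17 4
577 136
19601 4620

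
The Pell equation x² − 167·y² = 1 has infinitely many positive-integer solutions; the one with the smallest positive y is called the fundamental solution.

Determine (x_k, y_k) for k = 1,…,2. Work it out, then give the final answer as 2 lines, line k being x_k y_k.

168 13
56447 4368

√167 → a₀=12, period (1,11,1,24); ℓ=4 even so k=3
i=0: a=12 ⇒ p=12, q=1
…
i=2: a=11 ⇒ p=155, q=12
i=3: a=1 ⇒ p=168, q=13
→ (168, 13).  Check: 168²=28224, 167·13²=28223, difference 1.
(168+13√167)^2 = 56447 + 4368√167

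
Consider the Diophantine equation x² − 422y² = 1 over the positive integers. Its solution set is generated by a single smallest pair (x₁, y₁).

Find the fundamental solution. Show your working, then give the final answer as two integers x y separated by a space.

7022501 341850

√422 = [20; 1,1,5,2,1,…,1,1,40, …], period ℓ=14 (even) → k=13
a_0=20:  p_0=20·1+0=20,  q_0=20·0+1=1
a_1=1:  p_1=1·20+1=21,  q_1=1·1+0=1
…
a_6=3:  p_6=3·719+493=2650,  q_6=3·35+24=129
a_7=20:  p_7=20·2650+719=53719,  q_7=20·129+35=2615
a_8=3:  p_8=3·53719+2650=163807,  q_8=3·2615+129=7974
…
a_10=2:  p_10=2·217526+163807=598859,  q_10=2·10589+7974=29152
…
a_12=1:  p_12=1·3211821+598859=3810680,  q_12=1·156349+29152=185501
a_13=1:  p_13=1·3810680+3211821=7022501,  q_13=1·185501+156349=341850
(x₁, y₁) = (7022501, 341850);  7022501² − 422·341850² = 1 ✓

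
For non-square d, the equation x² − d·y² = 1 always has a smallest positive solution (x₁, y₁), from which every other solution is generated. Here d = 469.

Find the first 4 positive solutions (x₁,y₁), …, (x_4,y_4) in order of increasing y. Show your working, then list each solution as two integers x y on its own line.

137215 6336
37655912449 1738788480
10333912053241855 477175722560064
2835935484733506355201 130951333540419575040

d=469: √d = [21; 1,1,1,10,6,10,1,1,1,42] (ℓ=10, even), read p_9/q_9
step 0: (21, 1)  from 21·(1,0) + (0,1)
step 1: (22, 1)  from 1·(21,1) + (1,0)
…
step 3: (65, 3)  from 1·(43,2) + (22,1)
step 4: (693, 32)  from 10·(65,3) + (43,2)
step 5: (4223, 195)  from 6·(693,32) + (65,3)
step 6: (42923, 1982)  from 10·(4223,195) + (693,32)
…
step 8: (90069, 4159)  from 1·(47146,2177) + (42923,1982)
step 9: (137215, 6336)  from 1·(90069,4159) + (47146,2177)
fundamental: x₁=137215, y₁=6336  (since 18827956225 − 469·40144896 = 1)
n=2: (137215,6336)∘(137215,6336) = (137215·137215+469·6336·6336, 137215·6336+6336·137215) = (37655912449,1738788480)
n=3: (37655912449,1738788480)∘(137215,6336) = (137215·37655912449+469·6336·1738788480, 137215·1738788480+6336·37655912449) = (10333912053241855,477175722560064)
n=4: (10333912053241855,477175722560064)∘(137215,6336) = (137215·10333912053241855+469·6336·477175722560064, 137215·477175722560064+6336·10333912053241855) = (2835935484733506355201,130951333540419575040)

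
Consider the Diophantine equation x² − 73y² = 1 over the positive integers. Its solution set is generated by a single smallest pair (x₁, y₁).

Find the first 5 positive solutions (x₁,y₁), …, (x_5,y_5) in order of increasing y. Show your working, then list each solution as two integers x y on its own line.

2281249 267000
10408194000001 1218186966000
47487364308614281249 5557975596000801000
216661004683313632776000001 25358252540801244373932000
988515400545561595548925838281249 115696976500895037877980001335000

√73 = [8; 1,1,5,5,1,1,16, …], period ℓ=7 (odd) → k=13
i=0: a=8 ⇒ p=8, q=1
i=1: a=1 ⇒ p=9, q=1
…
i=5: a=1 ⇒ p=581, q=68
…
i=12: a=1 ⇒ p=1241008, q=145249
i=13: a=1 ⇒ p=2281249, q=267000
fundamental: x₁=2281249, y₁=267000  (since 5204097000001 − 73·71289000000 = 1)
(x_2, y_2) = (2281249·2281249 + 73·267000·267000, 2281249·267000 + 267000·2281249) = (10408194000001, 1218186966000)
(x_3, y_3) = (2281249·10408194000001 + 73·267000·1218186966000, 2281249·1218186966000 + 267000·10408194000001) = (47487364308614281249, 5557975596000801000)
(x_4, y_4) = (2281249·47487364308614281249 + 73·267000·5557975596000801000, 2281249·5557975596000801000 + 267000·47487364308614281249) = (216661004683313632776000001, 25358252540801244373932000)
(x_5, y_5) = (2281249·216661004683313632776000001 + 73·267000·25358252540801244373932000, 2281249·25358252540801244373932000 + 267000·216661004683313632776000001) = (988515400545561595548925838281249, 115696976500895037877980001335000)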